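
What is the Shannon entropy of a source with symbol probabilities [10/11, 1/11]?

H(X) = -Σ p(x) log₂ p(x)
  -10/11 × log₂(10/11) = 0.1250
  -1/11 × log₂(1/11) = 0.3145
H(X) = 0.4395 bits


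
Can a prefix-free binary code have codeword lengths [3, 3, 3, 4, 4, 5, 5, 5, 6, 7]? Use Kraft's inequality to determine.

Kraft inequality: Σ 2^(-l_i) ≤ 1 for prefix-free code
Calculating: 2^(-3) + 2^(-3) + 2^(-3) + 2^(-4) + 2^(-4) + 2^(-5) + 2^(-5) + 2^(-5) + 2^(-6) + 2^(-7)
= 0.125 + 0.125 + 0.125 + 0.0625 + 0.0625 + 0.03125 + 0.03125 + 0.03125 + 0.015625 + 0.0078125
= 0.6172
Since 0.6172 ≤ 1, prefix-free code exists


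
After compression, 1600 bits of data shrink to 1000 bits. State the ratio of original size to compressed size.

Compression ratio = Original / Compressed
= 1600 / 1000 = 1.60:1


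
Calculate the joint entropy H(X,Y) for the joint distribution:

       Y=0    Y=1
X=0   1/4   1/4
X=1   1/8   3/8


H(X,Y) = -Σ p(x,y) log₂ p(x,y)
  p(0,0)=1/4: -0.2500 × log₂(0.2500) = 0.5000
  p(0,1)=1/4: -0.2500 × log₂(0.2500) = 0.5000
  p(1,0)=1/8: -0.1250 × log₂(0.1250) = 0.3750
  p(1,1)=3/8: -0.3750 × log₂(0.3750) = 0.5306
H(X,Y) = 1.9056 bits


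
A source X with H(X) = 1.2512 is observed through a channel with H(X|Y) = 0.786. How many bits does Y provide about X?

I(X;Y) = H(X) - H(X|Y)
I(X;Y) = 1.2512 - 0.786 = 0.4652 bits


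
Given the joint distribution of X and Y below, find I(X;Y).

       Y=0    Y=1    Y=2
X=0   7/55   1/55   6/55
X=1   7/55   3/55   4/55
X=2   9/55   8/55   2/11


H(X) = 1.5089, H(Y) = 1.5359, H(X,Y) = 2.9938
I(X;Y) = H(X) + H(Y) - H(X,Y) = 0.0510 bits


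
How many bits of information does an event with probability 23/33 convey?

Information content I(x) = -log₂(p(x))
I = -log₂(23/33) = -log₂(0.6970)
I = 0.5208 bits


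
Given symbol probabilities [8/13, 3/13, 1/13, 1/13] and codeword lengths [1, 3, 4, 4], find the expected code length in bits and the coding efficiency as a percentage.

Average length L = Σ p_i × l_i = 1.9231 bits
Entropy H = 1.4885 bits
Efficiency η = H/L × 100% = 77.40%


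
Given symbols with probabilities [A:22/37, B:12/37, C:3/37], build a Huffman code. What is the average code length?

Huffman tree construction:
Combine smallest probabilities repeatedly
Resulting codes:
  A: 1 (length 1)
  B: 01 (length 2)
  C: 00 (length 2)
Average length = Σ p(s) × length(s) = 1.4054 bits


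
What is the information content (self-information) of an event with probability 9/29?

Information content I(x) = -log₂(p(x))
I = -log₂(9/29) = -log₂(0.3103)
I = 1.6881 bits


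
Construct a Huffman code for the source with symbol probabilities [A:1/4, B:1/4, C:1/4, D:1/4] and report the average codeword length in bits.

Huffman tree construction:
Combine smallest probabilities repeatedly
Resulting codes:
  A: 00 (length 2)
  B: 01 (length 2)
  C: 10 (length 2)
  D: 11 (length 2)
Average length = Σ p(s) × length(s) = 2.0000 bits


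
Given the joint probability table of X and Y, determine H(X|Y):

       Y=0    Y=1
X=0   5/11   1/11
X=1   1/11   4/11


H(X|Y) = Σ_y p(y) H(X|Y=y)
  p(Y=0) = 6/11, H(X|Y=0) = 0.6500
  p(Y=1) = 5/11, H(X|Y=1) = 0.7219
H(X|Y) = 0.5455×0.6500 + 0.4545×0.7219 = 0.6827 bits


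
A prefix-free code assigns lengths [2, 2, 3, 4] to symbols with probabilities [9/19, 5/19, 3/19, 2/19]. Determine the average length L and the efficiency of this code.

Average length L = Σ p_i × l_i = 2.3684 bits
Entropy H = 1.7798 bits
Efficiency η = H/L × 100% = 75.15%


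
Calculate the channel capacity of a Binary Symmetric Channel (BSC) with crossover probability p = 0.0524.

For BSC with error probability p:
C = 1 - H(p) where H(p) is binary entropy
H(0.0524) = -0.0524 × log₂(0.0524) - 0.9476 × log₂(0.9476)
H(p) = 0.2965
C = 1 - 0.2965 = 0.7035 bits/use


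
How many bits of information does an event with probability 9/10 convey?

Information content I(x) = -log₂(p(x))
I = -log₂(9/10) = -log₂(0.9000)
I = 0.1520 bits


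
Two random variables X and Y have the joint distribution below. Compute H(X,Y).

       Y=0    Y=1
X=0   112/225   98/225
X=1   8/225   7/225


H(X,Y) = -Σ p(x,y) log₂ p(x,y)
  p(0,0)=112/225: -0.4978 × log₂(0.4978) = 0.5010
  p(0,1)=98/225: -0.4356 × log₂(0.4356) = 0.5223
  p(1,0)=8/225: -0.0356 × log₂(0.0356) = 0.1712
  p(1,1)=7/225: -0.0311 × log₂(0.0311) = 0.1558
H(X,Y) = 1.3502 bits


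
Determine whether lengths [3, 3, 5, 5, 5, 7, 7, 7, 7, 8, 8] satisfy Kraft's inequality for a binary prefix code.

Kraft inequality: Σ 2^(-l_i) ≤ 1 for prefix-free code
Calculating: 2^(-3) + 2^(-3) + 2^(-5) + 2^(-5) + 2^(-5) + 2^(-7) + 2^(-7) + 2^(-7) + 2^(-7) + 2^(-8) + 2^(-8)
= 0.125 + 0.125 + 0.03125 + 0.03125 + 0.03125 + 0.0078125 + 0.0078125 + 0.0078125 + 0.0078125 + 0.00390625 + 0.00390625
= 0.3828
Since 0.3828 ≤ 1, prefix-free code exists


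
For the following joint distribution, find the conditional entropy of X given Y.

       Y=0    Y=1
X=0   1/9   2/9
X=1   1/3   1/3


H(X|Y) = Σ_y p(y) H(X|Y=y)
  p(Y=0) = 4/9, H(X|Y=0) = 0.8113
  p(Y=1) = 5/9, H(X|Y=1) = 0.9710
H(X|Y) = 0.4444×0.8113 + 0.5556×0.9710 = 0.9000 bits


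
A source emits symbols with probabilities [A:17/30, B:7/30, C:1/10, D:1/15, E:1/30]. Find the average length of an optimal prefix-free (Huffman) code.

Huffman tree construction:
Combine smallest probabilities repeatedly
Resulting codes:
  A: 1 (length 1)
  B: 01 (length 2)
  C: 000 (length 3)
  D: 0011 (length 4)
  E: 0010 (length 4)
Average length = Σ p(s) × length(s) = 1.7333 bits


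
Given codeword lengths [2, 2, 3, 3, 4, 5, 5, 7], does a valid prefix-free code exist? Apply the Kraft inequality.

Kraft inequality: Σ 2^(-l_i) ≤ 1 for prefix-free code
Calculating: 2^(-2) + 2^(-2) + 2^(-3) + 2^(-3) + 2^(-4) + 2^(-5) + 2^(-5) + 2^(-7)
= 0.25 + 0.25 + 0.125 + 0.125 + 0.0625 + 0.03125 + 0.03125 + 0.0078125
= 0.8828
Since 0.8828 ≤ 1, prefix-free code exists


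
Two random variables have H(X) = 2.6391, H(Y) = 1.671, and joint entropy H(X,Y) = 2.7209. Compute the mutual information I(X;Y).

I(X;Y) = H(X) + H(Y) - H(X,Y)
I(X;Y) = 2.6391 + 1.671 - 2.7209 = 1.5892 bits


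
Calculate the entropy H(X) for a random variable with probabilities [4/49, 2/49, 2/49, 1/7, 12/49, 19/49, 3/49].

H(X) = -Σ p(x) log₂ p(x)
  -4/49 × log₂(4/49) = 0.2951
  -2/49 × log₂(2/49) = 0.1884
  -2/49 × log₂(2/49) = 0.1884
  -1/7 × log₂(1/7) = 0.4011
  -12/49 × log₂(12/49) = 0.4971
  -19/49 × log₂(19/49) = 0.5300
  -3/49 × log₂(3/49) = 0.2467
H(X) = 2.3466 bits


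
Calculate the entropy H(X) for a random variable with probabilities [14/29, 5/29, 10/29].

H(X) = -Σ p(x) log₂ p(x)
  -14/29 × log₂(14/29) = 0.5072
  -5/29 × log₂(5/29) = 0.4373
  -10/29 × log₂(10/29) = 0.5297
H(X) = 1.4741 bits


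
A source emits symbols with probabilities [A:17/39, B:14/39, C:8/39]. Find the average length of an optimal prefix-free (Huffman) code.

Huffman tree construction:
Combine smallest probabilities repeatedly
Resulting codes:
  A: 0 (length 1)
  B: 11 (length 2)
  C: 10 (length 2)
Average length = Σ p(s) × length(s) = 1.5641 bits


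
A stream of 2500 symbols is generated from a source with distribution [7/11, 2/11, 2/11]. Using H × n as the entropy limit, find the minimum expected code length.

Entropy H = 1.3093 bits/symbol
Minimum bits = H × n = 1.3093 × 2500
= 3273.24 bits


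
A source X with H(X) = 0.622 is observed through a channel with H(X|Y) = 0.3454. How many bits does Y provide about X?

I(X;Y) = H(X) - H(X|Y)
I(X;Y) = 0.622 - 0.3454 = 0.2766 bits


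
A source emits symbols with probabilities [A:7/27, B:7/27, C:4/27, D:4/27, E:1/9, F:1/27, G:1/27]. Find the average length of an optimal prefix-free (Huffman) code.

Huffman tree construction:
Combine smallest probabilities repeatedly
Resulting codes:
  A: 01 (length 2)
  B: 10 (length 2)
  C: 110 (length 3)
  D: 111 (length 3)
  E: 001 (length 3)
  F: 0000 (length 4)
  G: 0001 (length 4)
Average length = Σ p(s) × length(s) = 2.5556 bits


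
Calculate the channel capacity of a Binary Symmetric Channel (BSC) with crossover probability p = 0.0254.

For BSC with error probability p:
C = 1 - H(p) where H(p) is binary entropy
H(0.0254) = -0.0254 × log₂(0.0254) - 0.9746 × log₂(0.9746)
H(p) = 0.1708
C = 1 - 0.1708 = 0.8292 bits/use


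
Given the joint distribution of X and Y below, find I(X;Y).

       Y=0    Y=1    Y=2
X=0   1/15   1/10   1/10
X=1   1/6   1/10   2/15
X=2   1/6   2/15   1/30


H(X) = 1.5656, H(Y) = 1.5656, H(X,Y) = 3.0574
I(X;Y) = H(X) + H(Y) - H(X,Y) = 0.0738 bits


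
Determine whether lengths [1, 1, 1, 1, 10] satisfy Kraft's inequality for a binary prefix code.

Kraft inequality: Σ 2^(-l_i) ≤ 1 for prefix-free code
Calculating: 2^(-1) + 2^(-1) + 2^(-1) + 2^(-1) + 2^(-10)
= 0.5 + 0.5 + 0.5 + 0.5 + 0.0009765625
= 2.0010
Since 2.0010 > 1, prefix-free code does not exist


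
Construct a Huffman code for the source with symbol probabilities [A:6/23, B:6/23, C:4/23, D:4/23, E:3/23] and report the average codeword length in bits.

Huffman tree construction:
Combine smallest probabilities repeatedly
Resulting codes:
  A: 01 (length 2)
  B: 10 (length 2)
  C: 111 (length 3)
  D: 00 (length 2)
  E: 110 (length 3)
Average length = Σ p(s) × length(s) = 2.3043 bits


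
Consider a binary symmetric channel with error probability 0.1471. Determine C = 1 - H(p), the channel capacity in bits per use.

For BSC with error probability p:
C = 1 - H(p) where H(p) is binary entropy
H(0.1471) = -0.1471 × log₂(0.1471) - 0.8529 × log₂(0.8529)
H(p) = 0.6025
C = 1 - 0.6025 = 0.3975 bits/use


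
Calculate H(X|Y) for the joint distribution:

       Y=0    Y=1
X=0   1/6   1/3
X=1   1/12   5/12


H(X|Y) = Σ_y p(y) H(X|Y=y)
  p(Y=0) = 1/4, H(X|Y=0) = 0.9183
  p(Y=1) = 3/4, H(X|Y=1) = 0.9911
H(X|Y) = 0.2500×0.9183 + 0.7500×0.9911 = 0.9729 bits


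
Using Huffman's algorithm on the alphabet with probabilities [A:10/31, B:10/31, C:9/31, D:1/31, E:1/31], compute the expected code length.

Huffman tree construction:
Combine smallest probabilities repeatedly
Resulting codes:
  A: 10 (length 2)
  B: 11 (length 2)
  C: 01 (length 2)
  D: 000 (length 3)
  E: 001 (length 3)
Average length = Σ p(s) × length(s) = 2.0645 bits


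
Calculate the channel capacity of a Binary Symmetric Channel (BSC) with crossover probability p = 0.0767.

For BSC with error probability p:
C = 1 - H(p) where H(p) is binary entropy
H(0.0767) = -0.0767 × log₂(0.0767) - 0.9233 × log₂(0.9233)
H(p) = 0.3904
C = 1 - 0.3904 = 0.6096 bits/use


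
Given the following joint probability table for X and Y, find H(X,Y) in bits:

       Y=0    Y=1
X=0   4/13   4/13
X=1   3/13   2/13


H(X,Y) = -Σ p(x,y) log₂ p(x,y)
  p(0,0)=4/13: -0.3077 × log₂(0.3077) = 0.5232
  p(0,1)=4/13: -0.3077 × log₂(0.3077) = 0.5232
  p(1,0)=3/13: -0.2308 × log₂(0.2308) = 0.4882
  p(1,1)=2/13: -0.1538 × log₂(0.1538) = 0.4155
H(X,Y) = 1.9501 bits


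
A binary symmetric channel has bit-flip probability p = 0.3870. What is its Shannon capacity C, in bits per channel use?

For BSC with error probability p:
C = 1 - H(p) where H(p) is binary entropy
H(0.3870) = -0.3870 × log₂(0.3870) - 0.6130 × log₂(0.6130)
H(p) = 0.9628
C = 1 - 0.9628 = 0.0372 bits/use


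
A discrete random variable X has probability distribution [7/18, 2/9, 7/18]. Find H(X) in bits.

H(X) = -Σ p(x) log₂ p(x)
  -7/18 × log₂(7/18) = 0.5299
  -2/9 × log₂(2/9) = 0.4822
  -7/18 × log₂(7/18) = 0.5299
H(X) = 1.5420 bits


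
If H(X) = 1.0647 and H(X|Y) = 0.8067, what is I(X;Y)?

I(X;Y) = H(X) - H(X|Y)
I(X;Y) = 1.0647 - 0.8067 = 0.258 bits


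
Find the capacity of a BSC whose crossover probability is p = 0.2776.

For BSC with error probability p:
C = 1 - H(p) where H(p) is binary entropy
H(0.2776) = -0.2776 × log₂(0.2776) - 0.7224 × log₂(0.7224)
H(p) = 0.8522
C = 1 - 0.8522 = 0.1478 bits/use


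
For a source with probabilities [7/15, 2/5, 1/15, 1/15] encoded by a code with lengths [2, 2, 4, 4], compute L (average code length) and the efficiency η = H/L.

Average length L = Σ p_i × l_i = 2.2667 bits
Entropy H = 1.5628 bits
Efficiency η = H/L × 100% = 68.95%


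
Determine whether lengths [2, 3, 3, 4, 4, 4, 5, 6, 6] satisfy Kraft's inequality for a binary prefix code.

Kraft inequality: Σ 2^(-l_i) ≤ 1 for prefix-free code
Calculating: 2^(-2) + 2^(-3) + 2^(-3) + 2^(-4) + 2^(-4) + 2^(-4) + 2^(-5) + 2^(-6) + 2^(-6)
= 0.25 + 0.125 + 0.125 + 0.0625 + 0.0625 + 0.0625 + 0.03125 + 0.015625 + 0.015625
= 0.7500
Since 0.7500 ≤ 1, prefix-free code exists


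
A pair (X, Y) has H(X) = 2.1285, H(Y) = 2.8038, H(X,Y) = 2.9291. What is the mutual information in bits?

I(X;Y) = H(X) + H(Y) - H(X,Y)
I(X;Y) = 2.1285 + 2.8038 - 2.9291 = 2.0032 bits


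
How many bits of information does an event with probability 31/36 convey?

Information content I(x) = -log₂(p(x))
I = -log₂(31/36) = -log₂(0.8611)
I = 0.2157 bits


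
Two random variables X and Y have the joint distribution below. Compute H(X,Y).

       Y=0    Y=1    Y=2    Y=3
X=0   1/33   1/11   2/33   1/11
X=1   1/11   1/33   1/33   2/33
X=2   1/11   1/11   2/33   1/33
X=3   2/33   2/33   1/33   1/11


H(X,Y) = -Σ p(x,y) log₂ p(x,y)
  p(0,0)=1/33: -0.0303 × log₂(0.0303) = 0.1529
  p(0,1)=1/11: -0.0909 × log₂(0.0909) = 0.3145
  p(0,2)=2/33: -0.0606 × log₂(0.0606) = 0.2451
  p(0,3)=1/11: -0.0909 × log₂(0.0909) = 0.3145
  p(1,0)=1/11: -0.0909 × log₂(0.0909) = 0.3145
  p(1,1)=1/33: -0.0303 × log₂(0.0303) = 0.1529
  p(1,2)=1/33: -0.0303 × log₂(0.0303) = 0.1529
  p(1,3)=2/33: -0.0606 × log₂(0.0606) = 0.2451
  p(2,0)=1/11: -0.0909 × log₂(0.0909) = 0.3145
  p(2,1)=1/11: -0.0909 × log₂(0.0909) = 0.3145
  p(2,2)=2/33: -0.0606 × log₂(0.0606) = 0.2451
  p(2,3)=1/33: -0.0303 × log₂(0.0303) = 0.1529
  p(3,0)=2/33: -0.0606 × log₂(0.0606) = 0.2451
  p(3,1)=2/33: -0.0606 × log₂(0.0606) = 0.2451
  p(3,2)=1/33: -0.0303 × log₂(0.0303) = 0.1529
  p(3,3)=1/11: -0.0909 × log₂(0.0909) = 0.3145
H(X,Y) = 3.8768 bits


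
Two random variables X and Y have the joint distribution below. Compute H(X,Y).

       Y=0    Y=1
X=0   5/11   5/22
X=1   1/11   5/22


H(X,Y) = -Σ p(x,y) log₂ p(x,y)
  p(0,0)=5/11: -0.4545 × log₂(0.4545) = 0.5170
  p(0,1)=5/22: -0.2273 × log₂(0.2273) = 0.4858
  p(1,0)=1/11: -0.0909 × log₂(0.0909) = 0.3145
  p(1,1)=5/22: -0.2273 × log₂(0.2273) = 0.4858
H(X,Y) = 1.8031 bits


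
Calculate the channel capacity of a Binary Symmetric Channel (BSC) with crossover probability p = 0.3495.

For BSC with error probability p:
C = 1 - H(p) where H(p) is binary entropy
H(0.3495) = -0.3495 × log₂(0.3495) - 0.6505 × log₂(0.6505)
H(p) = 0.9336
C = 1 - 0.9336 = 0.0664 bits/use


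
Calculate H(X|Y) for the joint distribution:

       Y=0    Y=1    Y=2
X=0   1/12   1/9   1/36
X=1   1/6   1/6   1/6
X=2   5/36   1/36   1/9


H(X|Y) = Σ_y p(y) H(X|Y=y)
  p(Y=0) = 7/18, H(X|Y=0) = 1.5306
  p(Y=1) = 11/36, H(X|Y=1) = 1.3222
  p(Y=2) = 11/36, H(X|Y=2) = 1.3222
H(X|Y) = 0.3889×1.5306 + 0.3056×1.3222 + 0.3056×1.3222 = 1.4032 bits


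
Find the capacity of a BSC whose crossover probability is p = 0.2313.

For BSC with error probability p:
C = 1 - H(p) where H(p) is binary entropy
H(0.2313) = -0.2313 × log₂(0.2313) - 0.7687 × log₂(0.7687)
H(p) = 0.7803
C = 1 - 0.7803 = 0.2197 bits/use


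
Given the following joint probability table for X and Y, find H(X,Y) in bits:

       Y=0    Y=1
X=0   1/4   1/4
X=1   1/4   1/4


H(X,Y) = -Σ p(x,y) log₂ p(x,y)
  p(0,0)=1/4: -0.2500 × log₂(0.2500) = 0.5000
  p(0,1)=1/4: -0.2500 × log₂(0.2500) = 0.5000
  p(1,0)=1/4: -0.2500 × log₂(0.2500) = 0.5000
  p(1,1)=1/4: -0.2500 × log₂(0.2500) = 0.5000
H(X,Y) = 2.0000 bits


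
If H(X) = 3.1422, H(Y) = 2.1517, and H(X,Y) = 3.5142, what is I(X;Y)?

I(X;Y) = H(X) + H(Y) - H(X,Y)
I(X;Y) = 3.1422 + 2.1517 - 3.5142 = 1.7797 bits


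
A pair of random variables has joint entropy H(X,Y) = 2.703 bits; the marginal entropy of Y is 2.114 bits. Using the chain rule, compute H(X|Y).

Chain rule: H(X,Y) = H(X|Y) + H(Y)
H(X|Y) = H(X,Y) - H(Y) = 2.703 - 2.114 = 0.589 bits


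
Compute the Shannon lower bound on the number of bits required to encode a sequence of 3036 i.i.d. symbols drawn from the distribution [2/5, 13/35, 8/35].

Entropy H = 1.5462 bits/symbol
Minimum bits = H × n = 1.5462 × 3036
= 4694.20 bits


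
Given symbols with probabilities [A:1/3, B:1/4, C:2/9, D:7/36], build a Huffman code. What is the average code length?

Huffman tree construction:
Combine smallest probabilities repeatedly
Resulting codes:
  A: 11 (length 2)
  B: 10 (length 2)
  C: 01 (length 2)
  D: 00 (length 2)
Average length = Σ p(s) × length(s) = 2.0000 bits


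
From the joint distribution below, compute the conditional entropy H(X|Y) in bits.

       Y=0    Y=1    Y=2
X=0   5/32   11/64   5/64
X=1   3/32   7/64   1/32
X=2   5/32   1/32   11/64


H(X|Y) = Σ_y p(y) H(X|Y=y)
  p(Y=0) = 13/32, H(X|Y=0) = 1.5486
  p(Y=1) = 5/16, H(X|Y=1) = 1.3367
  p(Y=2) = 9/32, H(X|Y=2) = 1.2997
H(X|Y) = 0.4062×1.5486 + 0.3125×1.3367 + 0.2812×1.2997 = 1.4124 bits


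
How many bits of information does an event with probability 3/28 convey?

Information content I(x) = -log₂(p(x))
I = -log₂(3/28) = -log₂(0.1071)
I = 3.2224 bits


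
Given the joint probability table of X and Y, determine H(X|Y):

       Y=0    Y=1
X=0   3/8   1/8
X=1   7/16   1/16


H(X|Y) = Σ_y p(y) H(X|Y=y)
  p(Y=0) = 13/16, H(X|Y=0) = 0.9957
  p(Y=1) = 3/16, H(X|Y=1) = 0.9183
H(X|Y) = 0.8125×0.9957 + 0.1875×0.9183 = 0.9812 bits


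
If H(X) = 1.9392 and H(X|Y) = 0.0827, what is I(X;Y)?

I(X;Y) = H(X) - H(X|Y)
I(X;Y) = 1.9392 - 0.0827 = 1.8565 bits


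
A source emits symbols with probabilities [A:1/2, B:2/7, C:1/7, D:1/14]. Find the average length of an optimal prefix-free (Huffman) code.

Huffman tree construction:
Combine smallest probabilities repeatedly
Resulting codes:
  A: 0 (length 1)
  B: 11 (length 2)
  C: 101 (length 3)
  D: 100 (length 3)
Average length = Σ p(s) × length(s) = 1.7143 bits


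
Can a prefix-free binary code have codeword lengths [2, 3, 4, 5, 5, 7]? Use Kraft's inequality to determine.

Kraft inequality: Σ 2^(-l_i) ≤ 1 for prefix-free code
Calculating: 2^(-2) + 2^(-3) + 2^(-4) + 2^(-5) + 2^(-5) + 2^(-7)
= 0.25 + 0.125 + 0.0625 + 0.03125 + 0.03125 + 0.0078125
= 0.5078
Since 0.5078 ≤ 1, prefix-free code exists


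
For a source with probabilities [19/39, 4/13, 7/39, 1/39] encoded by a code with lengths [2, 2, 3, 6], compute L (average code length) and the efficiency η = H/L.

Average length L = Σ p_i × l_i = 2.2821 bits
Entropy H = 1.6089 bits
Efficiency η = H/L × 100% = 70.50%


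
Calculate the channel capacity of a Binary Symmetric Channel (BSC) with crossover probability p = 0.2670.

For BSC with error probability p:
C = 1 - H(p) where H(p) is binary entropy
H(0.2670) = -0.2670 × log₂(0.2670) - 0.7330 × log₂(0.7330)
H(p) = 0.8371
C = 1 - 0.8371 = 0.1629 bits/use


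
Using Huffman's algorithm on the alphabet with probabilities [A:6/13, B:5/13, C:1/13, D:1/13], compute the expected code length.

Huffman tree construction:
Combine smallest probabilities repeatedly
Resulting codes:
  A: 0 (length 1)
  B: 11 (length 2)
  C: 100 (length 3)
  D: 101 (length 3)
Average length = Σ p(s) × length(s) = 1.6923 bits


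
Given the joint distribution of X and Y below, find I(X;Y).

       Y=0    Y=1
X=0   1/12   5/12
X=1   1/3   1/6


H(X) = 1.0000, H(Y) = 0.9799, H(X,Y) = 1.7842
I(X;Y) = H(X) + H(Y) - H(X,Y) = 0.1957 bits


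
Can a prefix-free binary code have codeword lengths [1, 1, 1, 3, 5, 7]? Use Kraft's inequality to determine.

Kraft inequality: Σ 2^(-l_i) ≤ 1 for prefix-free code
Calculating: 2^(-1) + 2^(-1) + 2^(-1) + 2^(-3) + 2^(-5) + 2^(-7)
= 0.5 + 0.5 + 0.5 + 0.125 + 0.03125 + 0.0078125
= 1.6641
Since 1.6641 > 1, prefix-free code does not exist


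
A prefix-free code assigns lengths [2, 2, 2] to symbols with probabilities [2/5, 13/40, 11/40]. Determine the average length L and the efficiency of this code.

Average length L = Σ p_i × l_i = 2.0000 bits
Entropy H = 1.5679 bits
Efficiency η = H/L × 100% = 78.40%


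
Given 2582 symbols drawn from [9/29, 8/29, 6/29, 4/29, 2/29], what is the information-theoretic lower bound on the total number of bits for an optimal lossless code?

Entropy H = 2.1670 bits/symbol
Minimum bits = H × n = 2.1670 × 2582
= 5595.14 bits


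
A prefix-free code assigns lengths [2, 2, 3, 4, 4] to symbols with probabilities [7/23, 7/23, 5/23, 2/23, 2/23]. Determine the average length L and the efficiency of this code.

Average length L = Σ p_i × l_i = 2.5652 bits
Entropy H = 2.1361 bits
Efficiency η = H/L × 100% = 83.27%


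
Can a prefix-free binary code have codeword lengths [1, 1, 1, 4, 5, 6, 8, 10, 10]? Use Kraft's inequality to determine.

Kraft inequality: Σ 2^(-l_i) ≤ 1 for prefix-free code
Calculating: 2^(-1) + 2^(-1) + 2^(-1) + 2^(-4) + 2^(-5) + 2^(-6) + 2^(-8) + 2^(-10) + 2^(-10)
= 0.5 + 0.5 + 0.5 + 0.0625 + 0.03125 + 0.015625 + 0.00390625 + 0.0009765625 + 0.0009765625
= 1.6152
Since 1.6152 > 1, prefix-free code does not exist


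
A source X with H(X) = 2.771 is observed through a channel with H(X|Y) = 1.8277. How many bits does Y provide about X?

I(X;Y) = H(X) - H(X|Y)
I(X;Y) = 2.771 - 1.8277 = 0.9433 bits


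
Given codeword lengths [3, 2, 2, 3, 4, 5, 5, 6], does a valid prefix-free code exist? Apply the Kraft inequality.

Kraft inequality: Σ 2^(-l_i) ≤ 1 for prefix-free code
Calculating: 2^(-3) + 2^(-2) + 2^(-2) + 2^(-3) + 2^(-4) + 2^(-5) + 2^(-5) + 2^(-6)
= 0.125 + 0.25 + 0.25 + 0.125 + 0.0625 + 0.03125 + 0.03125 + 0.015625
= 0.8906
Since 0.8906 ≤ 1, prefix-free code exists


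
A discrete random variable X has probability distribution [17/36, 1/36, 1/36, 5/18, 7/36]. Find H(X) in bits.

H(X) = -Σ p(x) log₂ p(x)
  -17/36 × log₂(17/36) = 0.5112
  -1/36 × log₂(1/36) = 0.1436
  -1/36 × log₂(1/36) = 0.1436
  -5/18 × log₂(5/18) = 0.5133
  -7/36 × log₂(7/36) = 0.4594
H(X) = 1.7711 bits


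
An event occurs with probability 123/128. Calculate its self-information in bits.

Information content I(x) = -log₂(p(x))
I = -log₂(123/128) = -log₂(0.9609)
I = 0.0575 bits


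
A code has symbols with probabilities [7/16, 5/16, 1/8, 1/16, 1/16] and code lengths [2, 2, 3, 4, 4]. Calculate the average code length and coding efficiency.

Average length L = Σ p_i × l_i = 2.3750 bits
Entropy H = 1.9212 bits
Efficiency η = H/L × 100% = 80.89%


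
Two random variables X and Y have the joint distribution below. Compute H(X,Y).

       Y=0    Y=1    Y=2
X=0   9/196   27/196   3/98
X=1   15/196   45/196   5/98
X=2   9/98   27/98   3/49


H(X,Y) = -Σ p(x,y) log₂ p(x,y)
  p(0,0)=9/196: -0.0459 × log₂(0.0459) = 0.2041
  p(0,1)=27/196: -0.1378 × log₂(0.1378) = 0.3940
  p(0,2)=3/98: -0.0306 × log₂(0.0306) = 0.1540
  p(1,0)=15/196: -0.0765 × log₂(0.0765) = 0.2838
  p(1,1)=45/196: -0.2296 × log₂(0.2296) = 0.4874
  p(1,2)=5/98: -0.0510 × log₂(0.0510) = 0.2190
  p(2,0)=9/98: -0.0918 × log₂(0.0918) = 0.3164
  p(2,1)=27/98: -0.2755 × log₂(0.2755) = 0.5124
  p(2,2)=3/49: -0.0612 × log₂(0.0612) = 0.2467
H(X,Y) = 2.8177 bits


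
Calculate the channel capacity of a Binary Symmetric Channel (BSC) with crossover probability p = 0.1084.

For BSC with error probability p:
C = 1 - H(p) where H(p) is binary entropy
H(0.1084) = -0.1084 × log₂(0.1084) - 0.8916 × log₂(0.8916)
H(p) = 0.4951
C = 1 - 0.4951 = 0.5049 bits/use


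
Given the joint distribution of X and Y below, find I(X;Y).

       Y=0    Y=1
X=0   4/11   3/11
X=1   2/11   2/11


H(X) = 0.9457, H(Y) = 0.9940, H(X,Y) = 1.9363
I(X;Y) = H(X) + H(Y) - H(X,Y) = 0.0034 bits


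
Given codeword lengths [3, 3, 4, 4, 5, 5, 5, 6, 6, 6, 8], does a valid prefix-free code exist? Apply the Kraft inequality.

Kraft inequality: Σ 2^(-l_i) ≤ 1 for prefix-free code
Calculating: 2^(-3) + 2^(-3) + 2^(-4) + 2^(-4) + 2^(-5) + 2^(-5) + 2^(-5) + 2^(-6) + 2^(-6) + 2^(-6) + 2^(-8)
= 0.125 + 0.125 + 0.0625 + 0.0625 + 0.03125 + 0.03125 + 0.03125 + 0.015625 + 0.015625 + 0.015625 + 0.00390625
= 0.5195
Since 0.5195 ≤ 1, prefix-free code exists


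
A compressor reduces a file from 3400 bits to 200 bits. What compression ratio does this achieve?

Compression ratio = Original / Compressed
= 3400 / 200 = 17.00:1


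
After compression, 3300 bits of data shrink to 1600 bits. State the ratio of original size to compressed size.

Compression ratio = Original / Compressed
= 3300 / 1600 = 2.06:1


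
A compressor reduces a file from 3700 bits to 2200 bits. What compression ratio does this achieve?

Compression ratio = Original / Compressed
= 3700 / 2200 = 1.68:1


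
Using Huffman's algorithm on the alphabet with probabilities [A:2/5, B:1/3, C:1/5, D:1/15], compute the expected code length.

Huffman tree construction:
Combine smallest probabilities repeatedly
Resulting codes:
  A: 0 (length 1)
  B: 11 (length 2)
  C: 101 (length 3)
  D: 100 (length 3)
Average length = Σ p(s) × length(s) = 1.8667 bits


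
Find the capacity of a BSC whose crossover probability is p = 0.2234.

For BSC with error probability p:
C = 1 - H(p) where H(p) is binary entropy
H(0.2234) = -0.2234 × log₂(0.2234) - 0.7766 × log₂(0.7766)
H(p) = 0.7663
C = 1 - 0.7663 = 0.2337 bits/use


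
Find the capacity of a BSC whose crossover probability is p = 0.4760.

For BSC with error probability p:
C = 1 - H(p) where H(p) is binary entropy
H(0.4760) = -0.4760 × log₂(0.4760) - 0.5240 × log₂(0.5240)
H(p) = 0.9983
C = 1 - 0.9983 = 0.0017 bits/use


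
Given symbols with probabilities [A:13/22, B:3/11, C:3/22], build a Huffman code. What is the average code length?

Huffman tree construction:
Combine smallest probabilities repeatedly
Resulting codes:
  A: 1 (length 1)
  B: 01 (length 2)
  C: 00 (length 2)
Average length = Σ p(s) × length(s) = 1.4091 bits


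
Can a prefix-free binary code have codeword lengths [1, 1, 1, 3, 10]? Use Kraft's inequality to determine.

Kraft inequality: Σ 2^(-l_i) ≤ 1 for prefix-free code
Calculating: 2^(-1) + 2^(-1) + 2^(-1) + 2^(-3) + 2^(-10)
= 0.5 + 0.5 + 0.5 + 0.125 + 0.0009765625
= 1.6260
Since 1.6260 > 1, prefix-free code does not exist


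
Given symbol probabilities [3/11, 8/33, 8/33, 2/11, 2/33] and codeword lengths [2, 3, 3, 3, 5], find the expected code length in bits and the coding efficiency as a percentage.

Average length L = Σ p_i × l_i = 2.8485 bits
Entropy H = 2.1947 bits
Efficiency η = H/L × 100% = 77.05%


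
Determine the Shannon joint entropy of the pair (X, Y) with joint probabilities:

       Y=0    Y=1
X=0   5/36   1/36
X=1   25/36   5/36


H(X,Y) = -Σ p(x,y) log₂ p(x,y)
  p(0,0)=5/36: -0.1389 × log₂(0.1389) = 0.3956
  p(0,1)=1/36: -0.0278 × log₂(0.0278) = 0.1436
  p(1,0)=25/36: -0.6944 × log₂(0.6944) = 0.3653
  p(1,1)=5/36: -0.1389 × log₂(0.1389) = 0.3956
H(X,Y) = 1.3000 bits


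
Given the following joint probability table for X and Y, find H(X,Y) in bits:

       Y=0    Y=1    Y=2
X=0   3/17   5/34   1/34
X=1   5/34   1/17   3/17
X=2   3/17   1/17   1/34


H(X,Y) = -Σ p(x,y) log₂ p(x,y)
  p(0,0)=3/17: -0.1765 × log₂(0.1765) = 0.4416
  p(0,1)=5/34: -0.1471 × log₂(0.1471) = 0.4067
  p(0,2)=1/34: -0.0294 × log₂(0.0294) = 0.1496
  p(1,0)=5/34: -0.1471 × log₂(0.1471) = 0.4067
  p(1,1)=1/17: -0.0588 × log₂(0.0588) = 0.2404
  p(1,2)=3/17: -0.1765 × log₂(0.1765) = 0.4416
  p(2,0)=3/17: -0.1765 × log₂(0.1765) = 0.4416
  p(2,1)=1/17: -0.0588 × log₂(0.0588) = 0.2404
  p(2,2)=1/34: -0.0294 × log₂(0.0294) = 0.1496
H(X,Y) = 2.9184 bits


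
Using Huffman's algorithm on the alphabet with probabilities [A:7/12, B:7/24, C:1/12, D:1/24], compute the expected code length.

Huffman tree construction:
Combine smallest probabilities repeatedly
Resulting codes:
  A: 1 (length 1)
  B: 01 (length 2)
  C: 001 (length 3)
  D: 000 (length 3)
Average length = Σ p(s) × length(s) = 1.5417 bits


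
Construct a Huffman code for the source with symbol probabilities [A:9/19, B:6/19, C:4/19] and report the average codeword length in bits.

Huffman tree construction:
Combine smallest probabilities repeatedly
Resulting codes:
  A: 0 (length 1)
  B: 11 (length 2)
  C: 10 (length 2)
Average length = Σ p(s) × length(s) = 1.5263 bits


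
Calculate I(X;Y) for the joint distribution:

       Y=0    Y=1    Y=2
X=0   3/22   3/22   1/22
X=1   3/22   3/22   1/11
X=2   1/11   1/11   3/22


H(X) = 1.5820, H(Y) = 1.5726, H(X,Y) = 3.1060
I(X;Y) = H(X) + H(Y) - H(X,Y) = 0.0486 bits


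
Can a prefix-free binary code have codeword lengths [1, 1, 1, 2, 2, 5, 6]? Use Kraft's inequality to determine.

Kraft inequality: Σ 2^(-l_i) ≤ 1 for prefix-free code
Calculating: 2^(-1) + 2^(-1) + 2^(-1) + 2^(-2) + 2^(-2) + 2^(-5) + 2^(-6)
= 0.5 + 0.5 + 0.5 + 0.25 + 0.25 + 0.03125 + 0.015625
= 2.0469
Since 2.0469 > 1, prefix-free code does not exist


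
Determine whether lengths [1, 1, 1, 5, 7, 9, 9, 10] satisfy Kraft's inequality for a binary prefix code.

Kraft inequality: Σ 2^(-l_i) ≤ 1 for prefix-free code
Calculating: 2^(-1) + 2^(-1) + 2^(-1) + 2^(-5) + 2^(-7) + 2^(-9) + 2^(-9) + 2^(-10)
= 0.5 + 0.5 + 0.5 + 0.03125 + 0.0078125 + 0.001953125 + 0.001953125 + 0.0009765625
= 1.5439
Since 1.5439 > 1, prefix-free code does not exist


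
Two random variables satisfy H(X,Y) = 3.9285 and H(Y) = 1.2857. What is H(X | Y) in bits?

Chain rule: H(X,Y) = H(X|Y) + H(Y)
H(X|Y) = H(X,Y) - H(Y) = 3.9285 - 1.2857 = 2.6428 bits


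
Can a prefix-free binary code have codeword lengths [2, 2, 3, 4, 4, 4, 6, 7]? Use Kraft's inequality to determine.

Kraft inequality: Σ 2^(-l_i) ≤ 1 for prefix-free code
Calculating: 2^(-2) + 2^(-2) + 2^(-3) + 2^(-4) + 2^(-4) + 2^(-4) + 2^(-6) + 2^(-7)
= 0.25 + 0.25 + 0.125 + 0.0625 + 0.0625 + 0.0625 + 0.015625 + 0.0078125
= 0.8359
Since 0.8359 ≤ 1, prefix-free code exists


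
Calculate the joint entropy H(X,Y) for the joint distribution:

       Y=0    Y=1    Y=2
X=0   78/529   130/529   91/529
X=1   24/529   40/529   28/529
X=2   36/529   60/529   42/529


H(X,Y) = -Σ p(x,y) log₂ p(x,y)
  p(0,0)=78/529: -0.1474 × log₂(0.1474) = 0.4072
  p(0,1)=130/529: -0.2457 × log₂(0.2457) = 0.4976
  p(0,2)=91/529: -0.1720 × log₂(0.1720) = 0.4368
  p(1,0)=24/529: -0.0454 × log₂(0.0454) = 0.2024
  p(1,1)=40/529: -0.0756 × log₂(0.0756) = 0.2817
  p(1,2)=28/529: -0.0529 × log₂(0.0529) = 0.2244
  p(2,0)=36/529: -0.0681 × log₂(0.0681) = 0.2639
  p(2,1)=60/529: -0.1134 × log₂(0.1134) = 0.3562
  p(2,2)=42/529: -0.0794 × log₂(0.0794) = 0.2902
H(X,Y) = 2.9603 bits


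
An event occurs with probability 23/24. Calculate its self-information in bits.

Information content I(x) = -log₂(p(x))
I = -log₂(23/24) = -log₂(0.9583)
I = 0.0614 bits


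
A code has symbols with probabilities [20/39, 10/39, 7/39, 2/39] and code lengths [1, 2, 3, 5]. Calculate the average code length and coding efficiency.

Average length L = Σ p_i × l_i = 1.8205 bits
Entropy H = 1.6621 bits
Efficiency η = H/L × 100% = 91.30%


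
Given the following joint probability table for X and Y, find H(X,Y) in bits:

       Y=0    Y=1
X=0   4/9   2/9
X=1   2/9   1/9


H(X,Y) = -Σ p(x,y) log₂ p(x,y)
  p(0,0)=4/9: -0.4444 × log₂(0.4444) = 0.5200
  p(0,1)=2/9: -0.2222 × log₂(0.2222) = 0.4822
  p(1,0)=2/9: -0.2222 × log₂(0.2222) = 0.4822
  p(1,1)=1/9: -0.1111 × log₂(0.1111) = 0.3522
H(X,Y) = 1.8366 bits


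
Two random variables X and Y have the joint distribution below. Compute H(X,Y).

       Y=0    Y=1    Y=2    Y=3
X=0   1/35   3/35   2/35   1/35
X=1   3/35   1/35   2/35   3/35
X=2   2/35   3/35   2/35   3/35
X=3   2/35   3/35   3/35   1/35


H(X,Y) = -Σ p(x,y) log₂ p(x,y)
  p(0,0)=1/35: -0.0286 × log₂(0.0286) = 0.1466
  p(0,1)=3/35: -0.0857 × log₂(0.0857) = 0.3038
  p(0,2)=2/35: -0.0571 × log₂(0.0571) = 0.2360
  p(0,3)=1/35: -0.0286 × log₂(0.0286) = 0.1466
  p(1,0)=3/35: -0.0857 × log₂(0.0857) = 0.3038
  p(1,1)=1/35: -0.0286 × log₂(0.0286) = 0.1466
  p(1,2)=2/35: -0.0571 × log₂(0.0571) = 0.2360
  p(1,3)=3/35: -0.0857 × log₂(0.0857) = 0.3038
  p(2,0)=2/35: -0.0571 × log₂(0.0571) = 0.2360
  p(2,1)=3/35: -0.0857 × log₂(0.0857) = 0.3038
  p(2,2)=2/35: -0.0571 × log₂(0.0571) = 0.2360
  p(2,3)=3/35: -0.0857 × log₂(0.0857) = 0.3038
  p(3,0)=2/35: -0.0571 × log₂(0.0571) = 0.2360
  p(3,1)=3/35: -0.0857 × log₂(0.0857) = 0.3038
  p(3,2)=3/35: -0.0857 × log₂(0.0857) = 0.3038
  p(3,3)=1/35: -0.0286 × log₂(0.0286) = 0.1466
H(X,Y) = 3.8926 bits


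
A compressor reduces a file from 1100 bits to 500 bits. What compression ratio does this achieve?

Compression ratio = Original / Compressed
= 1100 / 500 = 2.20:1


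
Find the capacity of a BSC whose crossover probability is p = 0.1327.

For BSC with error probability p:
C = 1 - H(p) where H(p) is binary entropy
H(0.1327) = -0.1327 × log₂(0.1327) - 0.8673 × log₂(0.8673)
H(p) = 0.5648
C = 1 - 0.5648 = 0.4352 bits/use


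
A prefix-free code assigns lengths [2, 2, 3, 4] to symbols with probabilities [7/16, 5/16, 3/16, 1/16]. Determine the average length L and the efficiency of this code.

Average length L = Σ p_i × l_i = 2.3125 bits
Entropy H = 1.7490 bits
Efficiency η = H/L × 100% = 75.63%


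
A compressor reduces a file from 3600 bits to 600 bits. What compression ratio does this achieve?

Compression ratio = Original / Compressed
= 3600 / 600 = 6.00:1


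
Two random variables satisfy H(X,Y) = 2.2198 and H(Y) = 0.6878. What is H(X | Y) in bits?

Chain rule: H(X,Y) = H(X|Y) + H(Y)
H(X|Y) = H(X,Y) - H(Y) = 2.2198 - 0.6878 = 1.532 bits


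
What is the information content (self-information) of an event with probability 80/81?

Information content I(x) = -log₂(p(x))
I = -log₂(80/81) = -log₂(0.9877)
I = 0.0179 bits


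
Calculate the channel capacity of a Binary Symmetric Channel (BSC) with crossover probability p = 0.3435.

For BSC with error probability p:
C = 1 - H(p) where H(p) is binary entropy
H(0.3435) = -0.3435 × log₂(0.3435) - 0.6565 × log₂(0.6565)
H(p) = 0.9281
C = 1 - 0.9281 = 0.0719 bits/use


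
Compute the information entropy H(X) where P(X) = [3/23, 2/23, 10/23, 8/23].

H(X) = -Σ p(x) log₂ p(x)
  -3/23 × log₂(3/23) = 0.3833
  -2/23 × log₂(2/23) = 0.3064
  -10/23 × log₂(10/23) = 0.5224
  -8/23 × log₂(8/23) = 0.5299
H(X) = 1.7421 bits


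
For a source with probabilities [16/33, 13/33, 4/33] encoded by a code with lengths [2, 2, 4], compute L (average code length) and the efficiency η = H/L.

Average length L = Σ p_i × l_i = 2.2424 bits
Entropy H = 1.4048 bits
Efficiency η = H/L × 100% = 62.65%


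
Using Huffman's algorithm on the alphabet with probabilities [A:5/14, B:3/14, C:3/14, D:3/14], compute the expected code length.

Huffman tree construction:
Combine smallest probabilities repeatedly
Resulting codes:
  A: 11 (length 2)
  B: 00 (length 2)
  C: 01 (length 2)
  D: 10 (length 2)
Average length = Σ p(s) × length(s) = 2.0000 bits


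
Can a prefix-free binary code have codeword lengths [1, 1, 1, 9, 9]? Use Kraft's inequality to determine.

Kraft inequality: Σ 2^(-l_i) ≤ 1 for prefix-free code
Calculating: 2^(-1) + 2^(-1) + 2^(-1) + 2^(-9) + 2^(-9)
= 0.5 + 0.5 + 0.5 + 0.001953125 + 0.001953125
= 1.5039
Since 1.5039 > 1, prefix-free code does not exist


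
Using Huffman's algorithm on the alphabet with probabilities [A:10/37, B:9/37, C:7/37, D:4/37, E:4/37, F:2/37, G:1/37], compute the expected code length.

Huffman tree construction:
Combine smallest probabilities repeatedly
Resulting codes:
  A: 10 (length 2)
  B: 01 (length 2)
  C: 111 (length 3)
  D: 001 (length 3)
  E: 110 (length 3)
  F: 0001 (length 4)
  G: 0000 (length 4)
Average length = Σ p(s) × length(s) = 2.5676 bits


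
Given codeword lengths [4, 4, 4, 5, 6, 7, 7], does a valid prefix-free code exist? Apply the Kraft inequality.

Kraft inequality: Σ 2^(-l_i) ≤ 1 for prefix-free code
Calculating: 2^(-4) + 2^(-4) + 2^(-4) + 2^(-5) + 2^(-6) + 2^(-7) + 2^(-7)
= 0.0625 + 0.0625 + 0.0625 + 0.03125 + 0.015625 + 0.0078125 + 0.0078125
= 0.2500
Since 0.2500 ≤ 1, prefix-free code exists


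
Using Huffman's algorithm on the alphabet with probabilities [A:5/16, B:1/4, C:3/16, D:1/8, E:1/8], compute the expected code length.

Huffman tree construction:
Combine smallest probabilities repeatedly
Resulting codes:
  A: 11 (length 2)
  B: 01 (length 2)
  C: 00 (length 2)
  D: 100 (length 3)
  E: 101 (length 3)
Average length = Σ p(s) × length(s) = 2.2500 bits


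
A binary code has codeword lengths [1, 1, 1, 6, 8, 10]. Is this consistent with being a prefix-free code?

Kraft inequality: Σ 2^(-l_i) ≤ 1 for prefix-free code
Calculating: 2^(-1) + 2^(-1) + 2^(-1) + 2^(-6) + 2^(-8) + 2^(-10)
= 0.5 + 0.5 + 0.5 + 0.015625 + 0.00390625 + 0.0009765625
= 1.5205
Since 1.5205 > 1, prefix-free code does not exist


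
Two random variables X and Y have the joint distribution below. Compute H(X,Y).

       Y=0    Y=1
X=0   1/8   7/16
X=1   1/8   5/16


H(X,Y) = -Σ p(x,y) log₂ p(x,y)
  p(0,0)=1/8: -0.1250 × log₂(0.1250) = 0.3750
  p(0,1)=7/16: -0.4375 × log₂(0.4375) = 0.5218
  p(1,0)=1/8: -0.1250 × log₂(0.1250) = 0.3750
  p(1,1)=5/16: -0.3125 × log₂(0.3125) = 0.5244
H(X,Y) = 1.7962 bits


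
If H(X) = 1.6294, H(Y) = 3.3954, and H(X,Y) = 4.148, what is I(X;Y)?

I(X;Y) = H(X) + H(Y) - H(X,Y)
I(X;Y) = 1.6294 + 3.3954 - 4.148 = 0.8768 bits


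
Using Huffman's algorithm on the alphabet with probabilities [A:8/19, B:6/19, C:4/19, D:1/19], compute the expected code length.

Huffman tree construction:
Combine smallest probabilities repeatedly
Resulting codes:
  A: 0 (length 1)
  B: 11 (length 2)
  C: 101 (length 3)
  D: 100 (length 3)
Average length = Σ p(s) × length(s) = 1.8421 bits


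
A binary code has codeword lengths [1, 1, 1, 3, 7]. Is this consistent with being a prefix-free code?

Kraft inequality: Σ 2^(-l_i) ≤ 1 for prefix-free code
Calculating: 2^(-1) + 2^(-1) + 2^(-1) + 2^(-3) + 2^(-7)
= 0.5 + 0.5 + 0.5 + 0.125 + 0.0078125
= 1.6328
Since 1.6328 > 1, prefix-free code does not exist


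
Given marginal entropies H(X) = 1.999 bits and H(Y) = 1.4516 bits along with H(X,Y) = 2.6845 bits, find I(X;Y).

I(X;Y) = H(X) + H(Y) - H(X,Y)
I(X;Y) = 1.999 + 1.4516 - 2.6845 = 0.7661 bits


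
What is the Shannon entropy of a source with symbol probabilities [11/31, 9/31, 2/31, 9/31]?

H(X) = -Σ p(x) log₂ p(x)
  -11/31 × log₂(11/31) = 0.5304
  -9/31 × log₂(9/31) = 0.5180
  -2/31 × log₂(2/31) = 0.2551
  -9/31 × log₂(9/31) = 0.5180
H(X) = 1.8215 bits


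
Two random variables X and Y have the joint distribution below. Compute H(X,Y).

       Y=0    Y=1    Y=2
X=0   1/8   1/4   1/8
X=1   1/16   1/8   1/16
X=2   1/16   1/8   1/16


H(X,Y) = -Σ p(x,y) log₂ p(x,y)
  p(0,0)=1/8: -0.1250 × log₂(0.1250) = 0.3750
  p(0,1)=1/4: -0.2500 × log₂(0.2500) = 0.5000
  p(0,2)=1/8: -0.1250 × log₂(0.1250) = 0.3750
  p(1,0)=1/16: -0.0625 × log₂(0.0625) = 0.2500
  p(1,1)=1/8: -0.1250 × log₂(0.1250) = 0.3750
  p(1,2)=1/16: -0.0625 × log₂(0.0625) = 0.2500
  p(2,0)=1/16: -0.0625 × log₂(0.0625) = 0.2500
  p(2,1)=1/8: -0.1250 × log₂(0.1250) = 0.3750
  p(2,2)=1/16: -0.0625 × log₂(0.0625) = 0.2500
H(X,Y) = 3.0000 bits


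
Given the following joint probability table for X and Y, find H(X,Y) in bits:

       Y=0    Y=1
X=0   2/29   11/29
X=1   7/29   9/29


H(X,Y) = -Σ p(x,y) log₂ p(x,y)
  p(0,0)=2/29: -0.0690 × log₂(0.0690) = 0.2661
  p(0,1)=11/29: -0.3793 × log₂(0.3793) = 0.5305
  p(1,0)=7/29: -0.2414 × log₂(0.2414) = 0.4950
  p(1,1)=9/29: -0.3103 × log₂(0.3103) = 0.5239
H(X,Y) = 1.8154 bits
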